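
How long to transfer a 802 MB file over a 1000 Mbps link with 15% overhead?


Effective throughput = 1000 * (1 - 15/100) = 850 Mbps
File size in Mb = 802 * 8 = 6416 Mb
Time = 6416 / 850
Time = 7.5482 seconds


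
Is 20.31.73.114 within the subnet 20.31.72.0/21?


Subnet network: 20.31.72.0
Test IP AND mask: 20.31.72.0
Yes, 20.31.73.114 is in 20.31.72.0/21


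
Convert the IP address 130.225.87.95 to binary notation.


130 = 10000010
225 = 11100001
87 = 01010111
95 = 01011111
Binary: 10000010.11100001.01010111.01011111


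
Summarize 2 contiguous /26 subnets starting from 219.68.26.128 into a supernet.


Original prefix: /26
Number of subnets: 2 = 2^1
New prefix = 26 - 1 = 25
Supernet: 219.68.26.128/25


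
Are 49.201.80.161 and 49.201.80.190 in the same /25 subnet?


Mask: 255.255.255.128
49.201.80.161 AND mask = 49.201.80.128
49.201.80.190 AND mask = 49.201.80.128
Yes, same subnet (49.201.80.128)


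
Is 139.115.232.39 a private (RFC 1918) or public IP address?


RFC 1918 private ranges:
  10.0.0.0/8 (10.0.0.0 - 10.255.255.255)
  172.16.0.0/12 (172.16.0.0 - 172.31.255.255)
  192.168.0.0/16 (192.168.0.0 - 192.168.255.255)
Public (not in any RFC 1918 range)


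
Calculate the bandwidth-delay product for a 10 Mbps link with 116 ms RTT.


BDP = bandwidth * RTT
= 10 Mbps * 116 ms
= 10 * 1e6 * 116 / 1000 bits
= 1160000 bits
= 145000 bytes
= 141.6016 KB
BDP = 1160000 bits (145000 bytes)


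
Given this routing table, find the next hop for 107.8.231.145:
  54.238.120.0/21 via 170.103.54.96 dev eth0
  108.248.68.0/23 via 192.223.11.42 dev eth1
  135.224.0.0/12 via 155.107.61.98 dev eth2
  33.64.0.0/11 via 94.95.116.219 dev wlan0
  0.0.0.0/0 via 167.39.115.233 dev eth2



Longest prefix match for 107.8.231.145:
  /21 54.238.120.0: no
  /23 108.248.68.0: no
  /12 135.224.0.0: no
  /11 33.64.0.0: no
  /0 0.0.0.0: MATCH
Selected: next-hop 167.39.115.233 via eth2 (matched /0)


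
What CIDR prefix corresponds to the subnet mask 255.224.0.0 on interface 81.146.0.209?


Binary: 11111111.11100000.00000000.00000000
Count leading 1s
Prefix: /11


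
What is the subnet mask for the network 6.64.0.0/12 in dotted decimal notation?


/12 means 12 network bits, 20 host bits
Binary: 11111111111100000000000000000000
Mask: 255.240.0.0


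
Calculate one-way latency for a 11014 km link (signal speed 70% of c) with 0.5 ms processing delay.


Speed = 0.7 * 3e5 km/s = 210000 km/s
Propagation delay = 11014 / 210000 = 0.0524 s = 52.4476 ms
Processing delay = 0.5 ms
Total one-way latency = 52.9476 ms


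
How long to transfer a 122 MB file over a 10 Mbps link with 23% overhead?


Effective throughput = 10 * (1 - 23/100) = 7.7 Mbps
File size in Mb = 122 * 8 = 976 Mb
Time = 976 / 7.7
Time = 126.7532 seconds


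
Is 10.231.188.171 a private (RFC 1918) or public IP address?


RFC 1918 private ranges:
  10.0.0.0/8 (10.0.0.0 - 10.255.255.255)
  172.16.0.0/12 (172.16.0.0 - 172.31.255.255)
  192.168.0.0/16 (192.168.0.0 - 192.168.255.255)
Private (in 10.0.0.0/8)


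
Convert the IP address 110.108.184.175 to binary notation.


110 = 01101110
108 = 01101100
184 = 10111000
175 = 10101111
Binary: 01101110.01101100.10111000.10101111


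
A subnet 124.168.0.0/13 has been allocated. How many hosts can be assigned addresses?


Host bits = 32 - 13 = 19
Total addresses = 2^19 = 524288
Usable = total - 2 (network and broadcast)
Usable hosts: 524286


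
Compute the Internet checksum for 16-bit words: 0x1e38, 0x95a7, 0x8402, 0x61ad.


Sum all words (with carry folding):
+ 0x1e38 = 0x1e38
+ 0x95a7 = 0xb3df
+ 0x8402 = 0x37e2
+ 0x61ad = 0x998f
One's complement: ~0x998f
Checksum = 0x6670


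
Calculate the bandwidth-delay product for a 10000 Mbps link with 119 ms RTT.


BDP = bandwidth * RTT
= 10000 Mbps * 119 ms
= 10000 * 1e6 * 119 / 1000 bits
= 1190000000 bits
= 148750000 bytes
= 145263.6719 KB
BDP = 1190000000 bits (148750000 bytes)


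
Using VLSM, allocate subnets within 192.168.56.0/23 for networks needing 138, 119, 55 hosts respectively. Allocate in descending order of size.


138 hosts -> /24 (254 usable): 192.168.56.0/24
119 hosts -> /25 (126 usable): 192.168.57.0/25
55 hosts -> /26 (62 usable): 192.168.57.128/26
Allocation: 192.168.56.0/24 (138 hosts, 254 usable); 192.168.57.0/25 (119 hosts, 126 usable); 192.168.57.128/26 (55 hosts, 62 usable)


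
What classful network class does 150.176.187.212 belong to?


First octet: 150
Binary: 10010110
10xxxxxx -> Class B (128-191)
Class B, default mask 255.255.0.0 (/16)


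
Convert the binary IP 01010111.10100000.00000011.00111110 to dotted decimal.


01010111 = 87
10100000 = 160
00000011 = 3
00111110 = 62
IP: 87.160.3.62


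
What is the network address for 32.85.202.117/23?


IP:   00100000.01010101.11001010.01110101
Mask: 11111111.11111111.11111110.00000000
AND operation:
Net:  00100000.01010101.11001010.00000000
Network: 32.85.202.0/23


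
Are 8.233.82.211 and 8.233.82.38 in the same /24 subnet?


Mask: 255.255.255.0
8.233.82.211 AND mask = 8.233.82.0
8.233.82.38 AND mask = 8.233.82.0
Yes, same subnet (8.233.82.0)


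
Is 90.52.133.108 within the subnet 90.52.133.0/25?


Subnet network: 90.52.133.0
Test IP AND mask: 90.52.133.0
Yes, 90.52.133.108 is in 90.52.133.0/25


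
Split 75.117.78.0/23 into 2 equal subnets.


New prefix = 23 + 1 = 24
Each subnet has 256 addresses
  75.117.78.0/24
  75.117.79.0/24
Subnets: 75.117.78.0/24, 75.117.79.0/24


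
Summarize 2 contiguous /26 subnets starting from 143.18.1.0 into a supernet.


Original prefix: /26
Number of subnets: 2 = 2^1
New prefix = 26 - 1 = 25
Supernet: 143.18.1.0/25


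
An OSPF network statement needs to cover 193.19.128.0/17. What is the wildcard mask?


Subnet mask: 255.255.128.0
Wildcard = 255.255.255.255 - subnet mask
255 - 255 = 0
255 - 255 = 0
255 - 128 = 127
255 - 0 = 255
Wildcard: 0.0.127.255


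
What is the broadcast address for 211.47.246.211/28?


Network: 211.47.246.208/28
Host bits = 4
Set all host bits to 1:
Broadcast: 211.47.246.223


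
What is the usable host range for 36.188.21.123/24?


Network: 36.188.21.0
Broadcast: 36.188.21.255
First usable = network + 1
Last usable = broadcast - 1
Range: 36.188.21.1 to 36.188.21.254


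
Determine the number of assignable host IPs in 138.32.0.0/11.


Host bits = 32 - 11 = 21
Total addresses = 2^21 = 2097152
Usable = total - 2 (network and broadcast)
Usable hosts: 2097150


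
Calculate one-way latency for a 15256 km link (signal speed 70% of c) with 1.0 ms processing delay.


Speed = 0.7 * 3e5 km/s = 210000 km/s
Propagation delay = 15256 / 210000 = 0.0726 s = 72.6476 ms
Processing delay = 1.0 ms
Total one-way latency = 73.6476 ms


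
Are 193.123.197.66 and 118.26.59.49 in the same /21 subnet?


Mask: 255.255.248.0
193.123.197.66 AND mask = 193.123.192.0
118.26.59.49 AND mask = 118.26.56.0
No, different subnets (193.123.192.0 vs 118.26.56.0)


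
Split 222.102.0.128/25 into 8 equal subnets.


New prefix = 25 + 3 = 28
Each subnet has 16 addresses
  222.102.0.128/28
  222.102.0.144/28
  222.102.0.160/28
  222.102.0.176/28
  222.102.0.192/28
  222.102.0.208/28
  222.102.0.224/28
  222.102.0.240/28
Subnets: 222.102.0.128/28, 222.102.0.144/28, 222.102.0.160/28, 222.102.0.176/28, 222.102.0.192/28, 222.102.0.208/28, 222.102.0.224/28, 222.102.0.240/28


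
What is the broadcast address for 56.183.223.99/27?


Network: 56.183.223.96/27
Host bits = 5
Set all host bits to 1:
Broadcast: 56.183.223.127


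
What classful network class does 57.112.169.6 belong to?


First octet: 57
Binary: 00111001
0xxxxxxx -> Class A (1-126)
Class A, default mask 255.0.0.0 (/8)


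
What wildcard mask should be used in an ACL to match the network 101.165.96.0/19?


Subnet mask: 255.255.224.0
Wildcard = 255.255.255.255 - subnet mask
255 - 255 = 0
255 - 255 = 0
255 - 224 = 31
255 - 0 = 255
Wildcard: 0.0.31.255


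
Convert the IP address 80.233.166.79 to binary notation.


80 = 01010000
233 = 11101001
166 = 10100110
79 = 01001111
Binary: 01010000.11101001.10100110.01001111


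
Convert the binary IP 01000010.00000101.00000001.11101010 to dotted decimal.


01000010 = 66
00000101 = 5
00000001 = 1
11101010 = 234
IP: 66.5.1.234


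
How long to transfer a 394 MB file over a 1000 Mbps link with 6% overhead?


Effective throughput = 1000 * (1 - 6/100) = 940 Mbps
File size in Mb = 394 * 8 = 3152 Mb
Time = 3152 / 940
Time = 3.3532 seconds


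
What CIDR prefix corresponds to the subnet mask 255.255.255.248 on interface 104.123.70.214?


Binary: 11111111.11111111.11111111.11111000
Count leading 1s
Prefix: /29


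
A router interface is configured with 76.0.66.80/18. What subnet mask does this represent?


/18 means 18 network bits, 14 host bits
Binary: 11111111111111111100000000000000
Mask: 255.255.192.0


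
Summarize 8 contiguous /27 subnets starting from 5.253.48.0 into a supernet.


Original prefix: /27
Number of subnets: 8 = 2^3
New prefix = 27 - 3 = 24
Supernet: 5.253.48.0/24


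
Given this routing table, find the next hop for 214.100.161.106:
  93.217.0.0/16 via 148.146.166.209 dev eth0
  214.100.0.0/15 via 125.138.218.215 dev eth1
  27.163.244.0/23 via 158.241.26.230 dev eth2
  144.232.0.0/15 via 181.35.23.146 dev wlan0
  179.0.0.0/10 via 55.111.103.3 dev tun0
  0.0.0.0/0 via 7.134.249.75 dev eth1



Longest prefix match for 214.100.161.106:
  /16 93.217.0.0: no
  /15 214.100.0.0: MATCH
  /23 27.163.244.0: no
  /15 144.232.0.0: no
  /10 179.0.0.0: no
  /0 0.0.0.0: MATCH
Selected: next-hop 125.138.218.215 via eth1 (matched /15)


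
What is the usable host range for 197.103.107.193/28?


Network: 197.103.107.192
Broadcast: 197.103.107.207
First usable = network + 1
Last usable = broadcast - 1
Range: 197.103.107.193 to 197.103.107.206


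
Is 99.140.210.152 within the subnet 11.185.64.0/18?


Subnet network: 11.185.64.0
Test IP AND mask: 99.140.192.0
No, 99.140.210.152 is not in 11.185.64.0/18


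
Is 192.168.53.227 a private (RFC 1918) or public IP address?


RFC 1918 private ranges:
  10.0.0.0/8 (10.0.0.0 - 10.255.255.255)
  172.16.0.0/12 (172.16.0.0 - 172.31.255.255)
  192.168.0.0/16 (192.168.0.0 - 192.168.255.255)
Private (in 192.168.0.0/16)


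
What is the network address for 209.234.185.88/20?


IP:   11010001.11101010.10111001.01011000
Mask: 11111111.11111111.11110000.00000000
AND operation:
Net:  11010001.11101010.10110000.00000000
Network: 209.234.176.0/20


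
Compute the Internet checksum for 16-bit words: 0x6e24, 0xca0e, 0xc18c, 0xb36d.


Sum all words (with carry folding):
+ 0x6e24 = 0x6e24
+ 0xca0e = 0x3833
+ 0xc18c = 0xf9bf
+ 0xb36d = 0xad2d
One's complement: ~0xad2d
Checksum = 0x52d2


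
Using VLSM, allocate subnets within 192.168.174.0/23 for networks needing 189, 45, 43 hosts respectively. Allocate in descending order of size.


189 hosts -> /24 (254 usable): 192.168.174.0/24
45 hosts -> /26 (62 usable): 192.168.175.0/26
43 hosts -> /26 (62 usable): 192.168.175.64/26
Allocation: 192.168.174.0/24 (189 hosts, 254 usable); 192.168.175.0/26 (45 hosts, 62 usable); 192.168.175.64/26 (43 hosts, 62 usable)


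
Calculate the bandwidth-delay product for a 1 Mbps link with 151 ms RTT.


BDP = bandwidth * RTT
= 1 Mbps * 151 ms
= 1 * 1e6 * 151 / 1000 bits
= 151000 bits
= 18875 bytes
= 18.4326 KB
BDP = 151000 bits (18875 bytes)


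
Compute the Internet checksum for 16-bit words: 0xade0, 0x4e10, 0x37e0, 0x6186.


Sum all words (with carry folding):
+ 0xade0 = 0xade0
+ 0x4e10 = 0xfbf0
+ 0x37e0 = 0x33d1
+ 0x6186 = 0x9557
One's complement: ~0x9557
Checksum = 0x6aa8


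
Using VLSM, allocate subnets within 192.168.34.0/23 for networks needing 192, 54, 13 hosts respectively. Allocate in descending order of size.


192 hosts -> /24 (254 usable): 192.168.34.0/24
54 hosts -> /26 (62 usable): 192.168.35.0/26
13 hosts -> /28 (14 usable): 192.168.35.64/28
Allocation: 192.168.34.0/24 (192 hosts, 254 usable); 192.168.35.0/26 (54 hosts, 62 usable); 192.168.35.64/28 (13 hosts, 14 usable)


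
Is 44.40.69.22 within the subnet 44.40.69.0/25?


Subnet network: 44.40.69.0
Test IP AND mask: 44.40.69.0
Yes, 44.40.69.22 is in 44.40.69.0/25


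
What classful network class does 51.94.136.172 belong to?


First octet: 51
Binary: 00110011
0xxxxxxx -> Class A (1-126)
Class A, default mask 255.0.0.0 (/8)


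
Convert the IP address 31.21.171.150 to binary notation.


31 = 00011111
21 = 00010101
171 = 10101011
150 = 10010110
Binary: 00011111.00010101.10101011.10010110


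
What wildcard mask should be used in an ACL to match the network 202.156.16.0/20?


Subnet mask: 255.255.240.0
Wildcard = 255.255.255.255 - subnet mask
255 - 255 = 0
255 - 255 = 0
255 - 240 = 15
255 - 0 = 255
Wildcard: 0.0.15.255


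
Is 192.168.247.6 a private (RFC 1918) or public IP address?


RFC 1918 private ranges:
  10.0.0.0/8 (10.0.0.0 - 10.255.255.255)
  172.16.0.0/12 (172.16.0.0 - 172.31.255.255)
  192.168.0.0/16 (192.168.0.0 - 192.168.255.255)
Private (in 192.168.0.0/16)


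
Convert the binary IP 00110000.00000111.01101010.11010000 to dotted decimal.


00110000 = 48
00000111 = 7
01101010 = 106
11010000 = 208
IP: 48.7.106.208


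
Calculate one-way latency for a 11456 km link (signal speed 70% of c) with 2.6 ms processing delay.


Speed = 0.7 * 3e5 km/s = 210000 km/s
Propagation delay = 11456 / 210000 = 0.0546 s = 54.5524 ms
Processing delay = 2.6 ms
Total one-way latency = 57.1524 ms


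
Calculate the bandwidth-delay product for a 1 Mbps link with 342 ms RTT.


BDP = bandwidth * RTT
= 1 Mbps * 342 ms
= 1 * 1e6 * 342 / 1000 bits
= 342000 bits
= 42750 bytes
= 41.748 KB
BDP = 342000 bits (42750 bytes)


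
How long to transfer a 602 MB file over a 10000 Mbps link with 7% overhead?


Effective throughput = 10000 * (1 - 7/100) = 9300 Mbps
File size in Mb = 602 * 8 = 4816 Mb
Time = 4816 / 9300
Time = 0.5178 seconds


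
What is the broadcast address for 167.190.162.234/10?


Network: 167.128.0.0/10
Host bits = 22
Set all host bits to 1:
Broadcast: 167.191.255.255


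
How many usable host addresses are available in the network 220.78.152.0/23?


Host bits = 32 - 23 = 9
Total addresses = 2^9 = 512
Usable = total - 2 (network and broadcast)
Usable hosts: 510


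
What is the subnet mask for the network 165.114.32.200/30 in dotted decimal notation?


/30 means 30 network bits, 2 host bits
Binary: 11111111111111111111111111111100
Mask: 255.255.255.252


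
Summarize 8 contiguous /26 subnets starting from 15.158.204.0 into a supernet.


Original prefix: /26
Number of subnets: 8 = 2^3
New prefix = 26 - 3 = 23
Supernet: 15.158.204.0/23


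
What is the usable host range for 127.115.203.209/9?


Network: 127.0.0.0
Broadcast: 127.127.255.255
First usable = network + 1
Last usable = broadcast - 1
Range: 127.0.0.1 to 127.127.255.254


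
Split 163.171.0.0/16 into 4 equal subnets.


New prefix = 16 + 2 = 18
Each subnet has 16384 addresses
  163.171.0.0/18
  163.171.64.0/18
  163.171.128.0/18
  163.171.192.0/18
Subnets: 163.171.0.0/18, 163.171.64.0/18, 163.171.128.0/18, 163.171.192.0/18


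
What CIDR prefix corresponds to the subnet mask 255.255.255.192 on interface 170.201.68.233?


Binary: 11111111.11111111.11111111.11000000
Count leading 1s
Prefix: /26


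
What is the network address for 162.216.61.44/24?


IP:   10100010.11011000.00111101.00101100
Mask: 11111111.11111111.11111111.00000000
AND operation:
Net:  10100010.11011000.00111101.00000000
Network: 162.216.61.0/24


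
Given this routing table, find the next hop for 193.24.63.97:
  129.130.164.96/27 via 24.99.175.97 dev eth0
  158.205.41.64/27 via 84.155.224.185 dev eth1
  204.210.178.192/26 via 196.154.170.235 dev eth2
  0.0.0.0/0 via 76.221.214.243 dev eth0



Longest prefix match for 193.24.63.97:
  /27 129.130.164.96: no
  /27 158.205.41.64: no
  /26 204.210.178.192: no
  /0 0.0.0.0: MATCH
Selected: next-hop 76.221.214.243 via eth0 (matched /0)


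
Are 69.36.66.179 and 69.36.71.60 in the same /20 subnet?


Mask: 255.255.240.0
69.36.66.179 AND mask = 69.36.64.0
69.36.71.60 AND mask = 69.36.64.0
Yes, same subnet (69.36.64.0)


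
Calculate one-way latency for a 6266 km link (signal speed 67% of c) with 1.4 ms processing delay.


Speed = 0.67 * 3e5 km/s = 201000 km/s
Propagation delay = 6266 / 201000 = 0.0312 s = 31.1741 ms
Processing delay = 1.4 ms
Total one-way latency = 32.5741 ms


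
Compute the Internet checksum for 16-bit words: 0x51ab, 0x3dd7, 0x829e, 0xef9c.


Sum all words (with carry folding):
+ 0x51ab = 0x51ab
+ 0x3dd7 = 0x8f82
+ 0x829e = 0x1221
+ 0xef9c = 0x01be
One's complement: ~0x01be
Checksum = 0xfe41


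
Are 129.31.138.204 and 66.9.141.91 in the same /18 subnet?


Mask: 255.255.192.0
129.31.138.204 AND mask = 129.31.128.0
66.9.141.91 AND mask = 66.9.128.0
No, different subnets (129.31.128.0 vs 66.9.128.0)


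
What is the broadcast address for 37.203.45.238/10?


Network: 37.192.0.0/10
Host bits = 22
Set all host bits to 1:
Broadcast: 37.255.255.255


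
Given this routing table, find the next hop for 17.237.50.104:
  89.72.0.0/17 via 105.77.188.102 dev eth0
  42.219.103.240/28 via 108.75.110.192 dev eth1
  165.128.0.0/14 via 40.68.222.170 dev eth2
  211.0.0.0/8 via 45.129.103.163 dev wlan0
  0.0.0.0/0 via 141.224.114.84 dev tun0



Longest prefix match for 17.237.50.104:
  /17 89.72.0.0: no
  /28 42.219.103.240: no
  /14 165.128.0.0: no
  /8 211.0.0.0: no
  /0 0.0.0.0: MATCH
Selected: next-hop 141.224.114.84 via tun0 (matched /0)


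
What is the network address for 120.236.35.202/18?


IP:   01111000.11101100.00100011.11001010
Mask: 11111111.11111111.11000000.00000000
AND operation:
Net:  01111000.11101100.00000000.00000000
Network: 120.236.0.0/18


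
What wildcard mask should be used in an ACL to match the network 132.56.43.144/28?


Subnet mask: 255.255.255.240
Wildcard = 255.255.255.255 - subnet mask
255 - 255 = 0
255 - 255 = 0
255 - 255 = 0
255 - 240 = 15
Wildcard: 0.0.0.15


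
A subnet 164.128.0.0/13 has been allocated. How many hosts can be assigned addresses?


Host bits = 32 - 13 = 19
Total addresses = 2^19 = 524288
Usable = total - 2 (network and broadcast)
Usable hosts: 524286


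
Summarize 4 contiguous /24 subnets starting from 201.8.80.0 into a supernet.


Original prefix: /24
Number of subnets: 4 = 2^2
New prefix = 24 - 2 = 22
Supernet: 201.8.80.0/22


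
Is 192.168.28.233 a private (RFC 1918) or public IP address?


RFC 1918 private ranges:
  10.0.0.0/8 (10.0.0.0 - 10.255.255.255)
  172.16.0.0/12 (172.16.0.0 - 172.31.255.255)
  192.168.0.0/16 (192.168.0.0 - 192.168.255.255)
Private (in 192.168.0.0/16)


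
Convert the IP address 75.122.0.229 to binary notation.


75 = 01001011
122 = 01111010
0 = 00000000
229 = 11100101
Binary: 01001011.01111010.00000000.11100101


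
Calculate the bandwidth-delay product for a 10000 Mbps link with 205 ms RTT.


BDP = bandwidth * RTT
= 10000 Mbps * 205 ms
= 10000 * 1e6 * 205 / 1000 bits
= 2050000000 bits
= 256250000 bytes
= 250244.1406 KB
BDP = 2050000000 bits (256250000 bytes)


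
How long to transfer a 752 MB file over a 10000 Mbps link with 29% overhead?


Effective throughput = 10000 * (1 - 29/100) = 7100 Mbps
File size in Mb = 752 * 8 = 6016 Mb
Time = 6016 / 7100
Time = 0.8473 seconds


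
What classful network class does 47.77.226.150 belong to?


First octet: 47
Binary: 00101111
0xxxxxxx -> Class A (1-126)
Class A, default mask 255.0.0.0 (/8)


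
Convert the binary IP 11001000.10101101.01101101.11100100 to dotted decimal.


11001000 = 200
10101101 = 173
01101101 = 109
11100100 = 228
IP: 200.173.109.228


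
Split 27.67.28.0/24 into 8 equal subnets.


New prefix = 24 + 3 = 27
Each subnet has 32 addresses
  27.67.28.0/27
  27.67.28.32/27
  27.67.28.64/27
  27.67.28.96/27
  27.67.28.128/27
  27.67.28.160/27
  27.67.28.192/27
  27.67.28.224/27
Subnets: 27.67.28.0/27, 27.67.28.32/27, 27.67.28.64/27, 27.67.28.96/27, 27.67.28.128/27, 27.67.28.160/27, 27.67.28.192/27, 27.67.28.224/27


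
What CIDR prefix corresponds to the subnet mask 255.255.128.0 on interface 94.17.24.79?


Binary: 11111111.11111111.10000000.00000000
Count leading 1s
Prefix: /17


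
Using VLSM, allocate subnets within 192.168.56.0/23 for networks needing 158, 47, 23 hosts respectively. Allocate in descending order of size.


158 hosts -> /24 (254 usable): 192.168.56.0/24
47 hosts -> /26 (62 usable): 192.168.57.0/26
23 hosts -> /27 (30 usable): 192.168.57.64/27
Allocation: 192.168.56.0/24 (158 hosts, 254 usable); 192.168.57.0/26 (47 hosts, 62 usable); 192.168.57.64/27 (23 hosts, 30 usable)


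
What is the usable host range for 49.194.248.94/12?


Network: 49.192.0.0
Broadcast: 49.207.255.255
First usable = network + 1
Last usable = broadcast - 1
Range: 49.192.0.1 to 49.207.255.254


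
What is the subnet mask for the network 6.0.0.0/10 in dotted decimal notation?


/10 means 10 network bits, 22 host bits
Binary: 11111111110000000000000000000000
Mask: 255.192.0.0


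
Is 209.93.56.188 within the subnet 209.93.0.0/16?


Subnet network: 209.93.0.0
Test IP AND mask: 209.93.0.0
Yes, 209.93.56.188 is in 209.93.0.0/16


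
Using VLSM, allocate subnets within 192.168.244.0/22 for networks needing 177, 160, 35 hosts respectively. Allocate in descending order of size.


177 hosts -> /24 (254 usable): 192.168.244.0/24
160 hosts -> /24 (254 usable): 192.168.245.0/24
35 hosts -> /26 (62 usable): 192.168.246.0/26
Allocation: 192.168.244.0/24 (177 hosts, 254 usable); 192.168.245.0/24 (160 hosts, 254 usable); 192.168.246.0/26 (35 hosts, 62 usable)


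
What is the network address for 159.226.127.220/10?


IP:   10011111.11100010.01111111.11011100
Mask: 11111111.11000000.00000000.00000000
AND operation:
Net:  10011111.11000000.00000000.00000000
Network: 159.192.0.0/10


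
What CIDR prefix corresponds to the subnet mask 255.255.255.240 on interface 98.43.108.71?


Binary: 11111111.11111111.11111111.11110000
Count leading 1s
Prefix: /28


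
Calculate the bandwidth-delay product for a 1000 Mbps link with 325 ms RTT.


BDP = bandwidth * RTT
= 1000 Mbps * 325 ms
= 1000 * 1e6 * 325 / 1000 bits
= 325000000 bits
= 40625000 bytes
= 39672.8516 KB
BDP = 325000000 bits (40625000 bytes)


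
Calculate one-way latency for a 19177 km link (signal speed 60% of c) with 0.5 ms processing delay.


Speed = 0.6 * 3e5 km/s = 180000 km/s
Propagation delay = 19177 / 180000 = 0.1065 s = 106.5389 ms
Processing delay = 0.5 ms
Total one-way latency = 107.0389 ms


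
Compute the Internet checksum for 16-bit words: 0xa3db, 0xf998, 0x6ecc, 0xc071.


Sum all words (with carry folding):
+ 0xa3db = 0xa3db
+ 0xf998 = 0x9d74
+ 0x6ecc = 0x0c41
+ 0xc071 = 0xccb2
One's complement: ~0xccb2
Checksum = 0x334d


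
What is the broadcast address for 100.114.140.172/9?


Network: 100.0.0.0/9
Host bits = 23
Set all host bits to 1:
Broadcast: 100.127.255.255


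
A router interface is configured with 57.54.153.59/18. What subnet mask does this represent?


/18 means 18 network bits, 14 host bits
Binary: 11111111111111111100000000000000
Mask: 255.255.192.0


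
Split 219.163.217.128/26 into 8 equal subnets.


New prefix = 26 + 3 = 29
Each subnet has 8 addresses
  219.163.217.128/29
  219.163.217.136/29
  219.163.217.144/29
  219.163.217.152/29
  219.163.217.160/29
  219.163.217.168/29
  219.163.217.176/29
  219.163.217.184/29
Subnets: 219.163.217.128/29, 219.163.217.136/29, 219.163.217.144/29, 219.163.217.152/29, 219.163.217.160/29, 219.163.217.168/29, 219.163.217.176/29, 219.163.217.184/29


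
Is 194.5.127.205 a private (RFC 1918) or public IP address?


RFC 1918 private ranges:
  10.0.0.0/8 (10.0.0.0 - 10.255.255.255)
  172.16.0.0/12 (172.16.0.0 - 172.31.255.255)
  192.168.0.0/16 (192.168.0.0 - 192.168.255.255)
Public (not in any RFC 1918 range)


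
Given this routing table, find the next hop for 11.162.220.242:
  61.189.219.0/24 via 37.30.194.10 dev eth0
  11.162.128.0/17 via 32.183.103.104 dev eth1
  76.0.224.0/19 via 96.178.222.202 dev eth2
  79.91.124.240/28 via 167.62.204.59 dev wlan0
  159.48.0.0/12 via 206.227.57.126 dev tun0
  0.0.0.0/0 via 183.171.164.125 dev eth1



Longest prefix match for 11.162.220.242:
  /24 61.189.219.0: no
  /17 11.162.128.0: MATCH
  /19 76.0.224.0: no
  /28 79.91.124.240: no
  /12 159.48.0.0: no
  /0 0.0.0.0: MATCH
Selected: next-hop 32.183.103.104 via eth1 (matched /17)


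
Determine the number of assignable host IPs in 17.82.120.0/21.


Host bits = 32 - 21 = 11
Total addresses = 2^11 = 2048
Usable = total - 2 (network and broadcast)
Usable hosts: 2046


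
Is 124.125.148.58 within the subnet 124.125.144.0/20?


Subnet network: 124.125.144.0
Test IP AND mask: 124.125.144.0
Yes, 124.125.148.58 is in 124.125.144.0/20


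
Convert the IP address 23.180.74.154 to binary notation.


23 = 00010111
180 = 10110100
74 = 01001010
154 = 10011010
Binary: 00010111.10110100.01001010.10011010


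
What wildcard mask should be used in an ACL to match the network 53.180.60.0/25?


Subnet mask: 255.255.255.128
Wildcard = 255.255.255.255 - subnet mask
255 - 255 = 0
255 - 255 = 0
255 - 255 = 0
255 - 128 = 127
Wildcard: 0.0.0.127


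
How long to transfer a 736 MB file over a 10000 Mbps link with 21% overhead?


Effective throughput = 10000 * (1 - 21/100) = 7900 Mbps
File size in Mb = 736 * 8 = 5888 Mb
Time = 5888 / 7900
Time = 0.7453 seconds


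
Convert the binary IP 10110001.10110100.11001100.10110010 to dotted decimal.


10110001 = 177
10110100 = 180
11001100 = 204
10110010 = 178
IP: 177.180.204.178


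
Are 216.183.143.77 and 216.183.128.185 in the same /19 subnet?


Mask: 255.255.224.0
216.183.143.77 AND mask = 216.183.128.0
216.183.128.185 AND mask = 216.183.128.0
Yes, same subnet (216.183.128.0)


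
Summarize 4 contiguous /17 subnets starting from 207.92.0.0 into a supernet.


Original prefix: /17
Number of subnets: 4 = 2^2
New prefix = 17 - 2 = 15
Supernet: 207.92.0.0/15


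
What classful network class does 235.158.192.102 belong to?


First octet: 235
Binary: 11101011
1110xxxx -> Class D (224-239)
Class D (multicast), default mask N/A


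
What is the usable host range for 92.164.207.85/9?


Network: 92.128.0.0
Broadcast: 92.255.255.255
First usable = network + 1
Last usable = broadcast - 1
Range: 92.128.0.1 to 92.255.255.254


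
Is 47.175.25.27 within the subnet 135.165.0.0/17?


Subnet network: 135.165.0.0
Test IP AND mask: 47.175.0.0
No, 47.175.25.27 is not in 135.165.0.0/17


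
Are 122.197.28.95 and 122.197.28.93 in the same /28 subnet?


Mask: 255.255.255.240
122.197.28.95 AND mask = 122.197.28.80
122.197.28.93 AND mask = 122.197.28.80
Yes, same subnet (122.197.28.80)


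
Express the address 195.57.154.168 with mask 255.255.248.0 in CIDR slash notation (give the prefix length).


Binary: 11111111.11111111.11111000.00000000
Count leading 1s
Prefix: /21


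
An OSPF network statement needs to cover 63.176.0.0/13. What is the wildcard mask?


Subnet mask: 255.248.0.0
Wildcard = 255.255.255.255 - subnet mask
255 - 255 = 0
255 - 248 = 7
255 - 0 = 255
255 - 0 = 255
Wildcard: 0.7.255.255


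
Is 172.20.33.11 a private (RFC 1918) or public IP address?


RFC 1918 private ranges:
  10.0.0.0/8 (10.0.0.0 - 10.255.255.255)
  172.16.0.0/12 (172.16.0.0 - 172.31.255.255)
  192.168.0.0/16 (192.168.0.0 - 192.168.255.255)
Private (in 172.16.0.0/12)


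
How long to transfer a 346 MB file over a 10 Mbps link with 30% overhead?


Effective throughput = 10 * (1 - 30/100) = 7 Mbps
File size in Mb = 346 * 8 = 2768 Mb
Time = 2768 / 7
Time = 395.4286 seconds


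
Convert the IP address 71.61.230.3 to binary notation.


71 = 01000111
61 = 00111101
230 = 11100110
3 = 00000011
Binary: 01000111.00111101.11100110.00000011


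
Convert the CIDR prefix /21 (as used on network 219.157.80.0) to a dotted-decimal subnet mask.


/21 means 21 network bits, 11 host bits
Binary: 11111111111111111111100000000000
Mask: 255.255.248.0


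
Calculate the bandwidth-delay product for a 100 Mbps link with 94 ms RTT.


BDP = bandwidth * RTT
= 100 Mbps * 94 ms
= 100 * 1e6 * 94 / 1000 bits
= 9400000 bits
= 1175000 bytes
= 1147.4609 KB
BDP = 9400000 bits (1175000 bytes)


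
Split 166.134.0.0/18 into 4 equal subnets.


New prefix = 18 + 2 = 20
Each subnet has 4096 addresses
  166.134.0.0/20
  166.134.16.0/20
  166.134.32.0/20
  166.134.48.0/20
Subnets: 166.134.0.0/20, 166.134.16.0/20, 166.134.32.0/20, 166.134.48.0/20


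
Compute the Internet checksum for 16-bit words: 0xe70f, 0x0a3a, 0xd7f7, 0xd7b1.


Sum all words (with carry folding):
+ 0xe70f = 0xe70f
+ 0x0a3a = 0xf149
+ 0xd7f7 = 0xc941
+ 0xd7b1 = 0xa0f3
One's complement: ~0xa0f3
Checksum = 0x5f0c


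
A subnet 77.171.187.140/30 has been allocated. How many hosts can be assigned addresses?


Host bits = 32 - 30 = 2
Total addresses = 2^2 = 4
Usable = total - 2 (network and broadcast)
Usable hosts: 2


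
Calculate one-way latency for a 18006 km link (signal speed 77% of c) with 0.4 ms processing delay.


Speed = 0.77 * 3e5 km/s = 231000 km/s
Propagation delay = 18006 / 231000 = 0.0779 s = 77.9481 ms
Processing delay = 0.4 ms
Total one-way latency = 78.3481 ms


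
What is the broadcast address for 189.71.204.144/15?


Network: 189.70.0.0/15
Host bits = 17
Set all host bits to 1:
Broadcast: 189.71.255.255


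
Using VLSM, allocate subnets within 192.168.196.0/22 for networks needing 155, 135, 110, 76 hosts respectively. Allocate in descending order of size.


155 hosts -> /24 (254 usable): 192.168.196.0/24
135 hosts -> /24 (254 usable): 192.168.197.0/24
110 hosts -> /25 (126 usable): 192.168.198.0/25
76 hosts -> /25 (126 usable): 192.168.198.128/25
Allocation: 192.168.196.0/24 (155 hosts, 254 usable); 192.168.197.0/24 (135 hosts, 254 usable); 192.168.198.0/25 (110 hosts, 126 usable); 192.168.198.128/25 (76 hosts, 126 usable)


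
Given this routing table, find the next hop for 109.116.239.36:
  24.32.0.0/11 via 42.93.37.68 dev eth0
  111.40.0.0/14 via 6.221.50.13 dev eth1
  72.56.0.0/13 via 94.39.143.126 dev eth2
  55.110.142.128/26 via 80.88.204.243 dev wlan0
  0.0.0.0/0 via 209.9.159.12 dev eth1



Longest prefix match for 109.116.239.36:
  /11 24.32.0.0: no
  /14 111.40.0.0: no
  /13 72.56.0.0: no
  /26 55.110.142.128: no
  /0 0.0.0.0: MATCH
Selected: next-hop 209.9.159.12 via eth1 (matched /0)


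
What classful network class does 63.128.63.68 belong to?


First octet: 63
Binary: 00111111
0xxxxxxx -> Class A (1-126)
Class A, default mask 255.0.0.0 (/8)


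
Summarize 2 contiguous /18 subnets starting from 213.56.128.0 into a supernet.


Original prefix: /18
Number of subnets: 2 = 2^1
New prefix = 18 - 1 = 17
Supernet: 213.56.128.0/17


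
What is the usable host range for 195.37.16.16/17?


Network: 195.37.0.0
Broadcast: 195.37.127.255
First usable = network + 1
Last usable = broadcast - 1
Range: 195.37.0.1 to 195.37.127.254


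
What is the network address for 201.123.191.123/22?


IP:   11001001.01111011.10111111.01111011
Mask: 11111111.11111111.11111100.00000000
AND operation:
Net:  11001001.01111011.10111100.00000000
Network: 201.123.188.0/22


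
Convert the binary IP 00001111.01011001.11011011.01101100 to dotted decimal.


00001111 = 15
01011001 = 89
11011011 = 219
01101100 = 108
IP: 15.89.219.108


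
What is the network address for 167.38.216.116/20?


IP:   10100111.00100110.11011000.01110100
Mask: 11111111.11111111.11110000.00000000
AND operation:
Net:  10100111.00100110.11010000.00000000
Network: 167.38.208.0/20


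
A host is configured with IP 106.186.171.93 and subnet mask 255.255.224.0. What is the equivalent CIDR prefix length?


Binary: 11111111.11111111.11100000.00000000
Count leading 1s
Prefix: /19


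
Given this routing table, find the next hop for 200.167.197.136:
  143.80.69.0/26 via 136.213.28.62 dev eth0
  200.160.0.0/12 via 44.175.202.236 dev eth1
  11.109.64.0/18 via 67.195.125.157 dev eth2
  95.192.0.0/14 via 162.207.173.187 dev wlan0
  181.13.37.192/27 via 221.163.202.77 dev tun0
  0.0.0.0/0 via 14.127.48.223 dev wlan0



Longest prefix match for 200.167.197.136:
  /26 143.80.69.0: no
  /12 200.160.0.0: MATCH
  /18 11.109.64.0: no
  /14 95.192.0.0: no
  /27 181.13.37.192: no
  /0 0.0.0.0: MATCH
Selected: next-hop 44.175.202.236 via eth1 (matched /12)


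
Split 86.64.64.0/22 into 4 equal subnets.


New prefix = 22 + 2 = 24
Each subnet has 256 addresses
  86.64.64.0/24
  86.64.65.0/24
  86.64.66.0/24
  86.64.67.0/24
Subnets: 86.64.64.0/24, 86.64.65.0/24, 86.64.66.0/24, 86.64.67.0/24


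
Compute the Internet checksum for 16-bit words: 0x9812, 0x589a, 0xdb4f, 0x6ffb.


Sum all words (with carry folding):
+ 0x9812 = 0x9812
+ 0x589a = 0xf0ac
+ 0xdb4f = 0xcbfc
+ 0x6ffb = 0x3bf8
One's complement: ~0x3bf8
Checksum = 0xc407


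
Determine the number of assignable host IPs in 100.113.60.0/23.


Host bits = 32 - 23 = 9
Total addresses = 2^9 = 512
Usable = total - 2 (network and broadcast)
Usable hosts: 510


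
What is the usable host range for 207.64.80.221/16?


Network: 207.64.0.0
Broadcast: 207.64.255.255
First usable = network + 1
Last usable = broadcast - 1
Range: 207.64.0.1 to 207.64.255.254


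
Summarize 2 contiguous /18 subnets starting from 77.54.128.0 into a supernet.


Original prefix: /18
Number of subnets: 2 = 2^1
New prefix = 18 - 1 = 17
Supernet: 77.54.128.0/17


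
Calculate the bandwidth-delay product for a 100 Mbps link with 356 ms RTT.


BDP = bandwidth * RTT
= 100 Mbps * 356 ms
= 100 * 1e6 * 356 / 1000 bits
= 35600000 bits
= 4450000 bytes
= 4345.7031 KB
BDP = 35600000 bits (4450000 bytes)


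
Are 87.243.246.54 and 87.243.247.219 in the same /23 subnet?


Mask: 255.255.254.0
87.243.246.54 AND mask = 87.243.246.0
87.243.247.219 AND mask = 87.243.246.0
Yes, same subnet (87.243.246.0)


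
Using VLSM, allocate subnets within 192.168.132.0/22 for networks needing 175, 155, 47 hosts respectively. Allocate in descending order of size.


175 hosts -> /24 (254 usable): 192.168.132.0/24
155 hosts -> /24 (254 usable): 192.168.133.0/24
47 hosts -> /26 (62 usable): 192.168.134.0/26
Allocation: 192.168.132.0/24 (175 hosts, 254 usable); 192.168.133.0/24 (155 hosts, 254 usable); 192.168.134.0/26 (47 hosts, 62 usable)


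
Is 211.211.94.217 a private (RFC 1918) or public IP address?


RFC 1918 private ranges:
  10.0.0.0/8 (10.0.0.0 - 10.255.255.255)
  172.16.0.0/12 (172.16.0.0 - 172.31.255.255)
  192.168.0.0/16 (192.168.0.0 - 192.168.255.255)
Public (not in any RFC 1918 range)


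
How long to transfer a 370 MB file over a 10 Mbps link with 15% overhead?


Effective throughput = 10 * (1 - 15/100) = 8.5 Mbps
File size in Mb = 370 * 8 = 2960 Mb
Time = 2960 / 8.5
Time = 348.2353 seconds


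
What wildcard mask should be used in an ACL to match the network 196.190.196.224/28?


Subnet mask: 255.255.255.240
Wildcard = 255.255.255.255 - subnet mask
255 - 255 = 0
255 - 255 = 0
255 - 255 = 0
255 - 240 = 15
Wildcard: 0.0.0.15


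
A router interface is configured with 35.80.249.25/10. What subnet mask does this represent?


/10 means 10 network bits, 22 host bits
Binary: 11111111110000000000000000000000
Mask: 255.192.0.0


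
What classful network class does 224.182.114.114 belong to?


First octet: 224
Binary: 11100000
1110xxxx -> Class D (224-239)
Class D (multicast), default mask N/A


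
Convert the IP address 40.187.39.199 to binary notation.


40 = 00101000
187 = 10111011
39 = 00100111
199 = 11000111
Binary: 00101000.10111011.00100111.11000111


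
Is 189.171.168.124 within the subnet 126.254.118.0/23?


Subnet network: 126.254.118.0
Test IP AND mask: 189.171.168.0
No, 189.171.168.124 is not in 126.254.118.0/23


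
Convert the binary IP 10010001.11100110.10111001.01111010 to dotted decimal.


10010001 = 145
11100110 = 230
10111001 = 185
01111010 = 122
IP: 145.230.185.122


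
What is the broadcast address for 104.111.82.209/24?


Network: 104.111.82.0/24
Host bits = 8
Set all host bits to 1:
Broadcast: 104.111.82.255


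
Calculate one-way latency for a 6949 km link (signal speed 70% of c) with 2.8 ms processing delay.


Speed = 0.7 * 3e5 km/s = 210000 km/s
Propagation delay = 6949 / 210000 = 0.0331 s = 33.0905 ms
Processing delay = 2.8 ms
Total one-way latency = 35.8905 ms


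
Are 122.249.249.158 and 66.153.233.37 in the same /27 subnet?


Mask: 255.255.255.224
122.249.249.158 AND mask = 122.249.249.128
66.153.233.37 AND mask = 66.153.233.32
No, different subnets (122.249.249.128 vs 66.153.233.32)


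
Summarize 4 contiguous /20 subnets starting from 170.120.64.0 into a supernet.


Original prefix: /20
Number of subnets: 4 = 2^2
New prefix = 20 - 2 = 18
Supernet: 170.120.64.0/18


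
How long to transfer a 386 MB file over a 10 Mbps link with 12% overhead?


Effective throughput = 10 * (1 - 12/100) = 8.8 Mbps
File size in Mb = 386 * 8 = 3088 Mb
Time = 3088 / 8.8
Time = 350.9091 seconds


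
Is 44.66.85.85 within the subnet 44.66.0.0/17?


Subnet network: 44.66.0.0
Test IP AND mask: 44.66.0.0
Yes, 44.66.85.85 is in 44.66.0.0/17


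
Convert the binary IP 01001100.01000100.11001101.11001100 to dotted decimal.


01001100 = 76
01000100 = 68
11001101 = 205
11001100 = 204
IP: 76.68.205.204


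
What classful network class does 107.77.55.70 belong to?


First octet: 107
Binary: 01101011
0xxxxxxx -> Class A (1-126)
Class A, default mask 255.0.0.0 (/8)


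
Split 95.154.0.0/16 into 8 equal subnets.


New prefix = 16 + 3 = 19
Each subnet has 8192 addresses
  95.154.0.0/19
  95.154.32.0/19
  95.154.64.0/19
  95.154.96.0/19
  95.154.128.0/19
  95.154.160.0/19
  95.154.192.0/19
  95.154.224.0/19
Subnets: 95.154.0.0/19, 95.154.32.0/19, 95.154.64.0/19, 95.154.96.0/19, 95.154.128.0/19, 95.154.160.0/19, 95.154.192.0/19, 95.154.224.0/19


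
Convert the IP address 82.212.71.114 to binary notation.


82 = 01010010
212 = 11010100
71 = 01000111
114 = 01110010
Binary: 01010010.11010100.01000111.01110010


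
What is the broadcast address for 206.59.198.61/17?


Network: 206.59.128.0/17
Host bits = 15
Set all host bits to 1:
Broadcast: 206.59.255.255


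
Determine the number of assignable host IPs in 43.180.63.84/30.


Host bits = 32 - 30 = 2
Total addresses = 2^2 = 4
Usable = total - 2 (network and broadcast)
Usable hosts: 2


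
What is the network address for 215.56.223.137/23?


IP:   11010111.00111000.11011111.10001001
Mask: 11111111.11111111.11111110.00000000
AND operation:
Net:  11010111.00111000.11011110.00000000
Network: 215.56.222.0/23


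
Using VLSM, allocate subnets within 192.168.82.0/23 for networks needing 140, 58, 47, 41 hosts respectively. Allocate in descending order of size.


140 hosts -> /24 (254 usable): 192.168.82.0/24
58 hosts -> /26 (62 usable): 192.168.83.0/26
47 hosts -> /26 (62 usable): 192.168.83.64/26
41 hosts -> /26 (62 usable): 192.168.83.128/26
Allocation: 192.168.82.0/24 (140 hosts, 254 usable); 192.168.83.0/26 (58 hosts, 62 usable); 192.168.83.64/26 (47 hosts, 62 usable); 192.168.83.128/26 (41 hosts, 62 usable)


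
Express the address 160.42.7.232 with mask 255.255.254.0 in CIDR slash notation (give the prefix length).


Binary: 11111111.11111111.11111110.00000000
Count leading 1s
Prefix: /23


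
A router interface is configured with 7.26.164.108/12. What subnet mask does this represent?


/12 means 12 network bits, 20 host bits
Binary: 11111111111100000000000000000000
Mask: 255.240.0.0


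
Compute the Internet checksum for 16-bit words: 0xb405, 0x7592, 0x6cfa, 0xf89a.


Sum all words (with carry folding):
+ 0xb405 = 0xb405
+ 0x7592 = 0x2998
+ 0x6cfa = 0x9692
+ 0xf89a = 0x8f2d
One's complement: ~0x8f2d
Checksum = 0x70d2
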